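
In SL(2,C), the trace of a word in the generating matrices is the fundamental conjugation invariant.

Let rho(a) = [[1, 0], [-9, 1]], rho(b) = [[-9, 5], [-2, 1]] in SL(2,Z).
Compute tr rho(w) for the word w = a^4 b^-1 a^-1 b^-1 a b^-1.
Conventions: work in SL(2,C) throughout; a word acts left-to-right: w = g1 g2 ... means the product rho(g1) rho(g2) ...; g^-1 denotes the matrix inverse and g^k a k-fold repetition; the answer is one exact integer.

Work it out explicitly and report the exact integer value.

-337448

rho(a) = [[1, 0], [-9, 1]]
... * rho(a) = [[1, 0], [-9, 1]]  ->  [[1, 0], [-18, 1]]
... * rho(a) = [[1, 0], [-9, 1]]  ->  [[1, 0], [-27, 1]]
... * rho(a) = [[1, 0], [-9, 1]]  ->  [[1, 0], [-36, 1]]
... * rho(b^-1) = [[1, -5], [2, -9]]  ->  [[1, -5], [-34, 171]]
... * rho(a^-1) = [[1, 0], [9, 1]]  ->  [[-44, -5], [1505, 171]]
... * rho(b^-1) = [[1, -5], [2, -9]]  ->  [[-54, 265], [1847, -9064]]
... * rho(a) = [[1, 0], [-9, 1]]  ->  [[-2439, 265], [83423, -9064]]
... * rho(b^-1) = [[1, -5], [2, -9]]  ->  [[-1909, 9810], [65295, -335539]]
tr = -1909 + -335539 = -337448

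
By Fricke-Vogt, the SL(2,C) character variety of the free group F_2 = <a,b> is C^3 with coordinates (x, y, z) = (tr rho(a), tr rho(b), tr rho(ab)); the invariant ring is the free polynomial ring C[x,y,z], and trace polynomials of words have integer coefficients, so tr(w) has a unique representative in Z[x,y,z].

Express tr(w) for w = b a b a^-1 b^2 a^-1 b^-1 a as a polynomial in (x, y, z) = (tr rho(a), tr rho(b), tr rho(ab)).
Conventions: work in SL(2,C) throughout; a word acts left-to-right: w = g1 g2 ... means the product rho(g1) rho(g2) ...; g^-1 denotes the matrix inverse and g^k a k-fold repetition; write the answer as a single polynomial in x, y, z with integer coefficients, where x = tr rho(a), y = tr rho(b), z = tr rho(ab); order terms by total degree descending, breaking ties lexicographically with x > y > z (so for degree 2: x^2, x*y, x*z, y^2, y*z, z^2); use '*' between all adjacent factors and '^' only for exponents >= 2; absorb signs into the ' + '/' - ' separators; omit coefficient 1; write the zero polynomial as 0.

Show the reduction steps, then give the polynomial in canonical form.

trace(a b a b) = trace(b a) * trace(b a) - trace(1) = z^2 - 2
trace(a b a) = trace(a) * trace(b a) - trace(b) = x*z - y
trace(b a b a b) = trace(b) * trace(a b a b) - trace(a b a) = y*z^2 - x*z - y
trace(b a b a b a) = trace(a b a b) * trace(a b) - trace(b a) = z^3 - 3*z
trace(a b a b a^-1 b) = trace(b a b a b) * trace(a) - trace(b a b a b a) = x*y*z^2 - x^2*z - z^3 - x*y + 3*z
use: trace(b a b) = trace(b) * trace(a b) - trace(a) = y*z - x
use: trace(b a b^2) = trace(b) * trace(b a b) - trace(b a) = y^2*z - x*y - z
trace(a^2 b a b^2) = trace(a) * trace(b a b^2 a) - trace(b a b^2) = x*y*z^2 - x^2*z - y^2*z + z
apply: trace(a^2 b a b) = trace(a) * trace(b a b a) - trace(b a b) = x*z^2 - y*z - x
trace(b^2 a^2 b a b) = trace(b) * trace(a^2 b a b^2) - trace(a^2 b a b) = x*y^2*z^2 - x^2*y*z - y^3*z - x*z^2 + 2*y*z + x
trace(a^2 b a b a b) = trace(a) * trace(b a b a b a) - trace(b a b a b) = x*z^3 - y*z^2 - 2*x*z + y
trace(a^2 b a b a) = trace(a) * trace(a b a b a) - trace(a b a b) = x^2*z^2 - x*y*z - x^2 - z^2 + 2
use: trace(b^2 a^2 b a b a) = trace(b) * trace(a^2 b a b a b) - trace(a^2 b a b a) = x*y*z^3 - x^2*z^2 - y^2*z^2 - x*y*z + x^2 + y^2 + z^2 - 2
apply: trace(a b a b a^-1 b^2 a) = trace(b^2 a^2 b a b) * trace(a) - trace(b^2 a^2 b a b a) = x^2*y^2*z^2 - x^3*y*z - x*y^3*z - x*y*z^3 + y^2*z^2 + 3*x*y*z - y^2 - z^2 + 2
apply: trace(a b a b a b^2) = trace(b) * trace(a b a b a b) - trace(a b a b a) = y*z^3 - x*z^2 - 2*y*z + x
trace(b^2 a b a b a b) = trace(b) * trace(a b a b a b^2) - trace(a b a b a b) = y^2*z^3 - x*y*z^2 - 2*y^2*z - z^3 + x*y + 3*z
trace(a b a b a b a b) = trace(b a) * trace(b a b a b a) - trace(b^-1 a^-1 b^-1 a^-1) = z^4 - 4*z^2 + 2
trace(b^2 a b a b a b a) = trace(b) * trace(a b a b a b a b) - trace(a b a b a b a) = y*z^4 - x*z^3 - 3*y*z^2 + 2*x*z + y
trace(a b a b a^-1 b^2 a b) = trace(b^2 a b a b a b) * trace(a) - trace(b^2 a b a b a b a) = x*y^2*z^3 - x^2*y*z^2 - y*z^4 - 2*x*y^2*z + x^2*y + 3*y*z^2 + x*z - y
apply: trace(b^-1 a b a b a^-1 b^2 a) = trace(a b a b a^-1 b^2 a) * trace(b) - trace(a b a b a^-1 b^2 a b) = x^2*y^3*z^2 - x^3*y^2*z - x*y^4*z - 2*x*y^2*z^3 + x^2*y*z^2 + y^3*z^2 + y*z^4 + 5*x*y^2*z - x^2*y - y^3 - 4*y*z^2 - x*z + 3*y
apply: trace(b a b a^-1 b^2 a^-1 b^-1 a) = trace(b^-1 a b a b a^-1 b^2) * trace(a) - trace(b^-1 a b a b a^-1 b^2 a) = -x^2*y^3*z^2 + x^3*y^2*z + x*y^4*z + 2*x*y^2*z^3 - y^3*z^2 - y*z^4 - x^3*z - 5*x*y^2*z - x*z^3 + y^3 + 4*y*z^2 + 4*x*z - 3*y

-x^2*y^3*z^2 + x^3*y^2*z + x*y^4*z + 2*x*y^2*z^3 - y^3*z^2 - y*z^4 - x^3*z - 5*x*y^2*z - x*z^3 + y^3 + 4*y*z^2 + 4*x*z - 3*y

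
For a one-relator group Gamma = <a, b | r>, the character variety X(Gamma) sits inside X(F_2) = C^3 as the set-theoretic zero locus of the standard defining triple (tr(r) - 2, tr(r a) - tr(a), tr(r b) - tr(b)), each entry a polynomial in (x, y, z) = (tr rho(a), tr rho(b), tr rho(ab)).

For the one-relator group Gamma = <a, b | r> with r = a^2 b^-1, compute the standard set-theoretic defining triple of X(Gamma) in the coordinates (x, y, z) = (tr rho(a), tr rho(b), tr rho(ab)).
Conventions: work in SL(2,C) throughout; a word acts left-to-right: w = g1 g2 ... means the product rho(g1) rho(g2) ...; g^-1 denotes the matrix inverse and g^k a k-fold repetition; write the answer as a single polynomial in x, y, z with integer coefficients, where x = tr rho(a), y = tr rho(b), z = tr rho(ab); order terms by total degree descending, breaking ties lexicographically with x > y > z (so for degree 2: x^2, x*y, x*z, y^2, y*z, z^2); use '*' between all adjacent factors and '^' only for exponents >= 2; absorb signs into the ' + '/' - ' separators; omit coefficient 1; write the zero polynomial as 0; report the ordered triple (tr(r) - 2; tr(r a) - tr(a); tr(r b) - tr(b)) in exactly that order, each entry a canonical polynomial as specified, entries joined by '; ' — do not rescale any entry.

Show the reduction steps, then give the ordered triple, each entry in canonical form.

x^2*y - x*z - y - 2; x^3*y - x^2*z - 2*x*y - x + z; x^2 - y - 2

reduce: tr(a^2) = tr(a) * tr(a) - tr(1) = x^2 - 2
reduce: tr(a^2 b) = tr(a) * tr(b a) - tr(b) = x*z - y
reduce: tr(a^2 b^-1) = tr(a^2) * tr(b) - tr(a^2 b) = x^2*y - x*z - y
reduce: tr(a^3) = tr(a) * tr(a^2) - tr(a)   [square of a] = x^3 - 3*x
so tr(a^3 b) = tr(a) * tr(b a^2) - tr(b a)   [square of a] = x^2*z - x*y - z
reduce: tr(a^2 b^-1 a) = tr(a^3) * tr(b) - tr(a^3 b)   [inverse elimination on b] = x^3*y - x^2*z - 2*x*y + z
assemble the triple (tr(r) - 2; tr(r a) - x; tr(r b) - y)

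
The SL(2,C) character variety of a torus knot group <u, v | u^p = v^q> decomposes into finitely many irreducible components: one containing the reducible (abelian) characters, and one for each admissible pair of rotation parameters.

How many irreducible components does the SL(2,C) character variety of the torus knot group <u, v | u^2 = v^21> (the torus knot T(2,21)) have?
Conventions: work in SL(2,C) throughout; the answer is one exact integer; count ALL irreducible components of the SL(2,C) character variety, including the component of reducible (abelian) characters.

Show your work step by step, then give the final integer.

11

Gamma = < u, v | u^2 = v^21 > (torus knot T(2,21)); the central element u^2 = v^21 acts as +I or -I in any irreducible SL(2,C) representation.
So on each irreducible component the traces are pinned: tr(u) = 2*cos(pi*alpha/2) with 1 <= alpha <= 1, tr(v) = 2*cos(pi*beta/21) with 1 <= beta <= 20.
Consistency of u^2 = (-1)^alpha I with v^21 = (-1)^beta I forces alpha = beta (mod 2).
Counting: 1 odd alphas x 10 odd betas + 0 even alphas x 10 even betas = 10 + 0 = 10.
That is 10 components of irreducible characters, and with the reducible (abelian) component the total is 11.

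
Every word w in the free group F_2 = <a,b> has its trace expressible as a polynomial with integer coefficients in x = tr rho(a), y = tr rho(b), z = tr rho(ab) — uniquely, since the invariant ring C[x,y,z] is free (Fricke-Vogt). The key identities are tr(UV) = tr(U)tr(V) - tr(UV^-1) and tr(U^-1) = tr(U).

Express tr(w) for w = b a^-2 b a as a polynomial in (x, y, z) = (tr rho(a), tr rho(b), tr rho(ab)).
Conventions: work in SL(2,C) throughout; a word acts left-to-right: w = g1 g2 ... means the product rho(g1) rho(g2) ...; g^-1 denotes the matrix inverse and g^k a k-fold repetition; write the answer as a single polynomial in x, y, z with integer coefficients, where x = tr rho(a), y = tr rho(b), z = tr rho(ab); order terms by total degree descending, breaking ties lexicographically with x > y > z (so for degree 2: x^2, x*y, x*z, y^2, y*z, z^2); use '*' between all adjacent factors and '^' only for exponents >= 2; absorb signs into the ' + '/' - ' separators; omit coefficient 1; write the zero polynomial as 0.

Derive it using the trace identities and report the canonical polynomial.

trace(b a b) = trace(b) trace(a b) - trace(a)  (reduce the b square) = y*z - x
trace(b a b a) = trace(a b) trace(a b) - trace(1)  (split on a) = z^2 - 2
trace(b a b a^-1) = trace(b a b) trace(a) - trace(b a b a)  (eliminate a^-1) = x*y*z - x^2 - z^2 + 2
trace(b a^-2 b a) = trace(b a b a^-1) trace(a) - trace(b a b)  (eliminate a^-1) = x^2*y*z - x^3 - x*z^2 - y*z + 3*x

x^2*y*z - x^3 - x*z^2 - y*z + 3*x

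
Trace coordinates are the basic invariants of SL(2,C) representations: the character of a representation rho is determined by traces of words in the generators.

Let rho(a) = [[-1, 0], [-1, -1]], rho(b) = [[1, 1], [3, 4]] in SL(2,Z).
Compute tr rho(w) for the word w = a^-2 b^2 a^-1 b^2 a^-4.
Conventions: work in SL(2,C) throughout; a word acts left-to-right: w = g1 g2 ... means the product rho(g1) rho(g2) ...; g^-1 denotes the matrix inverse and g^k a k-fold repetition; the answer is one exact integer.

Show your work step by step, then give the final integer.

rho(a^-1) = [[-1, 0], [1, -1]]
... * rho(a^-1) = [[-1, 0], [1, -1]]  ->  [[1, 0], [-2, 1]]
... * rho(b) = [[1, 1], [3, 4]]  ->  [[1, 1], [1, 2]]
... * rho(b) = [[1, 1], [3, 4]]  ->  [[4, 5], [7, 9]]
... * rho(a^-1) = [[-1, 0], [1, -1]]  ->  [[1, -5], [2, -9]]
... * rho(b) = [[1, 1], [3, 4]]  ->  [[-14, -19], [-25, -34]]
... * rho(b) = [[1, 1], [3, 4]]  ->  [[-71, -90], [-127, -161]]
... * rho(a^-1) = [[-1, 0], [1, -1]]  ->  [[-19, 90], [-34, 161]]
... * rho(a^-1) = [[-1, 0], [1, -1]]  ->  [[109, -90], [195, -161]]
... * rho(a^-1) = [[-1, 0], [1, -1]]  ->  [[-199, 90], [-356, 161]]
... * rho(a^-1) = [[-1, 0], [1, -1]]  ->  [[289, -90], [517, -161]]
tr = 289 + -161 = 128

128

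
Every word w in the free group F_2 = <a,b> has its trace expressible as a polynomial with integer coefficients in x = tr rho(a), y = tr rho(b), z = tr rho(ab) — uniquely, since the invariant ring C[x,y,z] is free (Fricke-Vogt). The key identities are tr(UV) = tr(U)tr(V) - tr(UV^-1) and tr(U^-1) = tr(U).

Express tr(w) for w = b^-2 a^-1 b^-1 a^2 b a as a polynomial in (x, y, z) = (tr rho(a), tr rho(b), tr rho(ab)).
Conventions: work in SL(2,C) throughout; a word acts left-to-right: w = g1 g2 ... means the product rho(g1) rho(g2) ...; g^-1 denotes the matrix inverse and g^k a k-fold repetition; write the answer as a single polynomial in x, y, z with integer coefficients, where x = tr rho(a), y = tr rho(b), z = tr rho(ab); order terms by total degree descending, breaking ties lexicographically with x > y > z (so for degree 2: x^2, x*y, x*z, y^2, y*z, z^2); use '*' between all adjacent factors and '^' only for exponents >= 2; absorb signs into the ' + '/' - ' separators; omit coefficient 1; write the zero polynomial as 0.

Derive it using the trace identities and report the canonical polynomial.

x^2*y^2*z^2 - x^3*y*z - x*y^3*z - x*y*z^3 + x^2*y^2 + 3*x*y*z - x^2 - y^2 + 2

so trace(b a^2) = trace(a) trace(b a) - trace(b)  (reduce the a square) = x*z - y
reduce: trace(a^2 b a) = trace(a) trace(b a^2) - trace(b a)  (reduce the a square) = x^2*z - x*y - z
reduce: trace(b a b a) = trace(a b) trace(a b) - trace(1)  (split on a) = z^2 - 2
trace(b a b) = trace(b) trace(a b) - trace(a)  (reduce the b square) = y*z - x
trace(a^2 b a b) = trace(a) trace(b a b a) - trace(b a b)  (reduce the a square) = x*z^2 - y*z - x
so trace(b^-1 a^2 b a) = trace(a^2 b a) trace(b) - trace(a^2 b a b)  (eliminate b^-1) = x^2*y*z - x*y^2 - x*z^2 + x
trace(a^2 b a b^-2) = trace(b^-1 a^2 b a) trace(b) - trace(b^-1 a^2 b a b)  (eliminate b^-1) = x^2*y^2*z - x*y^3 - x*y*z^2 - x^2*z + 2*x*y + z
so trace(b^-1 a^2 b a b^-2) = trace(a^2 b a b^-2) trace(b) - trace(a^2 b a b^-1)  (eliminate b^-1) = x^2*y^3*z - x*y^4 - x*y^2*z^2 - 2*x^2*y*z + 3*x*y^2 + x*z^2 + y*z - x
so trace(a^3 b a) = trace(a) trace(a b a^2) - trace(a b a)  (reduce the a square) = x^3*z - x^2*y - 2*x*z + y
so trace(a^3 b a b) = trace(a) trace(b a b a^2) - trace(b a b a)  (reduce the a square) = x^2*z^2 - x*y*z - x^2 - z^2 + 2
trace(b^-1 a^3 b a) = trace(a^3 b a) trace(b) - trace(a^3 b a b)  (eliminate b^-1) = x^3*y*z - x^2*y^2 - x^2*z^2 - x*y*z + x^2 + y^2 + z^2 - 2
reduce: trace(a^2 b a b^-2 a) = trace(b^-1 a^3 b a) trace(b) - trace(b^-1 a^3 b a b)  (eliminate b^-1) = x^3*y^2*z - x^2*y^3 - x^2*y*z^2 - x^3*z - x*y^2*z + 2*x^2*y + y^3 + y*z^2 + 2*x*z - 3*y
trace(b^2) = trace(b) trace(b) - trace(1)  (reduce the b square) = y^2 - 2
reduce: trace(b a^2 b) = trace(a) trace(b^2 a) - trace(b^2)  (reduce the a square) = x*y*z - x^2 - y^2 + 2
so trace(a b a^2 b a) = trace(a) trace(b a^2 b a) - trace(b a^2 b)  (reduce the a square) = x^2*z^2 - 2*x*y*z + y^2 - 2
trace(b a b a b a) = trace(b a b a) trace(b a) - trace(a b)  (split on b) = z^3 - 3*z
trace(b a b a b) = trace(b) trace(a b a b) - trace(a b a)  (reduce the b square) = y*z^2 - x*z - y
so trace(a b a^2 b a b) = trace(a) trace(b a b a b a) - trace(b a b a b)  (reduce the a square) = x*z^3 - y*z^2 - 2*x*z + y
reduce: trace(b^-1 a b a^2 b a) = trace(a b a^2 b a) trace(b) - trace(a b a^2 b a b)  (eliminate b^-1) = x^2*y*z^2 - 2*x*y^2*z - x*z^3 + y^3 + y*z^2 + 2*x*z - 3*y
trace(a^2 b a b^-2 a b) = trace(b^-1 a b a^2 b a) trace(b) - trace(b^-1 a b a^2 b a b)  (eliminate b^-1) = x^2*y^2*z^2 - 2*x*y^3*z - x*y*z^3 - x^2*z^2 + y^4 + y^2*z^2 + 4*x*y*z - 4*y^2 + 2
reduce: trace(b^-1 a^2 b a b^-2 a) = trace(a^2 b a b^-2 a) trace(b) - trace(a^2 b a b^-2 a b)  (eliminate b^-1) = x^3*y^3*z - x^2*y^4 - 2*x^2*y^2*z^2 - x^3*y*z + x*y^3*z + x*y*z^3 + 2*x^2*y^2 + x^2*z^2 - 2*x*y*z + y^2 - 2
trace(b^-2 a^-1 b^-1 a^2 b a) = trace(b^-1 a^2 b a b^-2) trace(a) - trace(b^-1 a^2 b a b^-2 a)  (eliminate a^-1) = x^2*y^2*z^2 - x^3*y*z - x*y^3*z - x*y*z^3 + x^2*y^2 + 3*x*y*z - x^2 - y^2 + 2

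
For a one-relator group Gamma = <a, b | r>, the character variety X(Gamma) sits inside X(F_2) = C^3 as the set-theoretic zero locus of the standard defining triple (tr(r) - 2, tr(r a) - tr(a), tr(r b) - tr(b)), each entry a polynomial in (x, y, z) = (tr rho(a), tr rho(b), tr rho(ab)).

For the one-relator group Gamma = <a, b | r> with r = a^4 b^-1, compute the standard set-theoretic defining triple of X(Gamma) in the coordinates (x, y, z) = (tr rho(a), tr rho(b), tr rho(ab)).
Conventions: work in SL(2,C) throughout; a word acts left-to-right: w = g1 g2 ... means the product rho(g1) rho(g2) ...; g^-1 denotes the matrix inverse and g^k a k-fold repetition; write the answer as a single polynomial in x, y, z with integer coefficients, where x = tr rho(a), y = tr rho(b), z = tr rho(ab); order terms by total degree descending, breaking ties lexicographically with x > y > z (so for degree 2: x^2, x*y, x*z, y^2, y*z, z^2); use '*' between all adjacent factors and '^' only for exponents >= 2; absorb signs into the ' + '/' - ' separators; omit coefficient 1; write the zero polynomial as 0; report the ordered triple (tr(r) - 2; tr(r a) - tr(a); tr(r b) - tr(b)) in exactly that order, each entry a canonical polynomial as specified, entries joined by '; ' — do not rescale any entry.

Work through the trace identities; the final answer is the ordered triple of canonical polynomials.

reduce: tr(a^2) = tr(a) tr(a) - tr(1) = x^2 - 2
tr(a^3) = tr(a) tr(a^2) - tr(a) = x^3 - 3*x
so tr(a^4) = tr(a) tr(a^3) - tr(a^2) = x^4 - 4*x^2 + 2
tr(a b a) = tr(a) tr(b a) - tr(b) = x*z - y
reduce: tr(a^2 b a) = tr(a) tr(a b a) - tr(a b) = x^2*z - x*y - z
so tr(a^4 b) = tr(a) tr(a^2 b a) - tr(a^2 b) = x^3*z - x^2*y - 2*x*z + y
so tr(a^4 b^-1) = tr(a^4) tr(b) - tr(a^4 b) = x^4*y - x^3*z - 3*x^2*y + 2*x*z + y
reduce: tr(a^5) = tr(a) tr(a^4) - tr(a^3) = x^5 - 5*x^3 + 5*x
tr(a^5 b) = tr(a) tr(b a^4) - tr(b a^3) = x^4*z - x^3*y - 3*x^2*z + 2*x*y + z
so tr(a^4 b^-1 a) = tr(a^5) tr(b) - tr(a^5 b) = x^5*y - x^4*z - 4*x^3*y + 3*x^2*z + 3*x*y - z
assemble the triple (tr(r) - 2; tr(r a) - x; tr(r b) - y)

x^4*y - x^3*z - 3*x^2*y + 2*x*z + y - 2; x^5*y - x^4*z - 4*x^3*y + 3*x^2*z + 3*x*y - x - z; x^4 - 4*x^2 - y + 2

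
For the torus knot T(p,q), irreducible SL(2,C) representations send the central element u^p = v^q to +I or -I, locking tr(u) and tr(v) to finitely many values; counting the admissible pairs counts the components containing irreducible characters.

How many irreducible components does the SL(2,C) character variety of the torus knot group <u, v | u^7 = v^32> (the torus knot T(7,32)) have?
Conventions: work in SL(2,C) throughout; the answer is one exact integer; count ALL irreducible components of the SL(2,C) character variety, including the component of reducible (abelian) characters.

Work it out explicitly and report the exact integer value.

94

In the torus knot group T(7,32), u^7 = v^32 is central, so an irreducible representation sends it to +I or -I (Schur).
So on each irreducible component the traces are pinned: tr(u) = 2*cos(pi*alpha/7) with 1 <= alpha <= 6, tr(v) = 2*cos(pi*beta/32) with 1 <= beta <= 31.
Consistency of u^7 = (-1)^alpha I with v^32 = (-1)^beta I forces alpha = beta (mod 2).
count pairs: odd alpha (3 choices) x odd beta (16), plus even alpha (3) x even beta (15): 3*16 + 3*15 = 93.
components with irreducible characters: 93; plus the single component of reducible (abelian) characters: total 94.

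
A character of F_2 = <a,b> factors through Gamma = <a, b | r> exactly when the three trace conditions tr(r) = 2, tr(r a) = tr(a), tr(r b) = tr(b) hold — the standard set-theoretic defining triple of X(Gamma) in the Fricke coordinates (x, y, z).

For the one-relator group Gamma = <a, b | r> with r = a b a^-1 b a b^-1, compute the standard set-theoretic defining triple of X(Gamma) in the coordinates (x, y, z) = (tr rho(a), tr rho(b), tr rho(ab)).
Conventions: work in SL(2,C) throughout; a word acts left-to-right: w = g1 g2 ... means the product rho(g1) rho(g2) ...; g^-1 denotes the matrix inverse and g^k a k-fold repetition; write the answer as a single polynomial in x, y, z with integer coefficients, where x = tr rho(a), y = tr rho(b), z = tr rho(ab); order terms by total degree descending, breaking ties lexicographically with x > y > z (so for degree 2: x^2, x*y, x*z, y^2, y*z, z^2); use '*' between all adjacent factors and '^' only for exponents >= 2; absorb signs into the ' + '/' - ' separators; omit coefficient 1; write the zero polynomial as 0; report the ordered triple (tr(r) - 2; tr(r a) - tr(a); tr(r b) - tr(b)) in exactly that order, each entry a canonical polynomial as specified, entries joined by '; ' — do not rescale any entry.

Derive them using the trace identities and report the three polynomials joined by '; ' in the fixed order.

trace(a^2 b) = trace(a) * trace(b a) - trace(b)  (reduce the a square) = x*z - y
trace(a^2) = trace(a) * trace(a) - trace(1)  (reduce the a square) = x^2 - 2
trace(a b^2 a) = trace(b) * trace(a^2 b) - trace(a^2)  (reduce the b square) = x*y*z - x^2 - y^2 + 2
trace(a b a b) = trace(a b) * trace(a b) - trace(1)  (split on a) = z^2 - 2
trace(a b^2 a b) = trace(b) * trace(a b a b) - trace(a b a)  (reduce the b square) = y*z^2 - x*z - y
trace(b a b^-1 a b) = trace(a b^2 a) * trace(b) - trace(a b^2 a b)  (eliminate b^-1) = x*y^2*z - x^2*y - y^3 - y*z^2 + x*z + 3*y
trace(b a b) = trace(b) * trace(a b) - trace(a)  (reduce the b square) = y*z - x
trace(a b a b a) = trace(a) * trace(b a b a) - trace(b a b)  (reduce the a square) = x*z^2 - y*z - x
trace(a b a b a b) = trace(a b a b) * trace(a b) - trace(b a)  (split on a) = z^3 - 3*z
trace(b a b^-1 a b a) = trace(a b a b a) * trace(b) - trace(a b a b a b)  (eliminate b^-1) = x*y*z^2 - y^2*z - z^3 - x*y + 3*z
trace(a b a^-1 b a b^-1) = trace(b a b^-1 a b) * trace(a) - trace(b a b^-1 a b a)  (eliminate a^-1) = x^2*y^2*z - x^3*y - x*y^3 - 2*x*y*z^2 + x^2*z + y^2*z + z^3 + 4*x*y - 3*z
trace(a^3 b) = trace(a) * trace(a b a) - trace(a b)   [square of a] = x^2*z - x*y - z
trace(a^3) = trace(a) * trace(a^2) - trace(a)   [square of a] = x^3 - 3*x
trace(a^2 b^2 a) = trace(b) * trace(a^3 b) - trace(a^3)   [square of b] = x^2*y*z - x^3 - x*y^2 - y*z + 3*x
trace(b^2 a b) = trace(b) * trace(b a b) - trace(b a)   [square of b] = y^2*z - x*y - z
trace(a^2 b^2 a b) = trace(a) * trace(b^2 a b a) - trace(b^2 a b)   [square of a] = x*y*z^2 - x^2*z - y^2*z + z
trace(b a b^-1 a^2 b) = trace(a^2 b^2 a) * trace(b) - trace(a^2 b^2 a b)   [inverse elimination on b] = x^2*y^2*z - x^3*y - x*y^3 - x*y*z^2 + x^2*z + 3*x*y - z
trace(a^2 b a b a) = trace(a) * trace(b a b a^2) - trace(b a b a)   [square of a] = x^2*z^2 - x*y*z - x^2 - z^2 + 2
trace(a^2 b a b a b) = trace(a) * trace(b a b a b a) - trace(b a b a b)   [square of a] = x*z^3 - y*z^2 - 2*x*z + y
trace(b a b^-1 a^2 b a) = trace(a^2 b a b a) * trace(b) - trace(a^2 b a b a b)   [inverse elimination on b] = x^2*y*z^2 - x*y^2*z - x*z^3 - x^2*y + 2*x*z + y
trace(a b a^-1 b a b^-1 a) = trace(b a b^-1 a^2 b) * trace(a) - trace(b a b^-1 a^2 b a)   [inverse elimination on a] = x^3*y^2*z - x^4*y - x^2*y^3 - 2*x^2*y*z^2 + x^3*z + x*y^2*z + x*z^3 + 4*x^2*y - 3*x*z - y
trace(a b a^-1 b a) = trace(b a^2 b) * trace(a) - trace(b a^2 b a) = x^2*y*z - x^3 - x*y^2 - x*z^2 + y*z + 3*x
assemble the triple (trace(r) - 2; trace(r a) - x; trace(r b) - y)

x^2*y^2*z - x^3*y - x*y^3 - 2*x*y*z^2 + x^2*z + y^2*z + z^3 + 4*x*y - 3*z - 2; x^3*y^2*z - x^4*y - x^2*y^3 - 2*x^2*y*z^2 + x^3*z + x*y^2*z + x*z^3 + 4*x^2*y - 3*x*z - x - y; x^2*y*z - x^3 - x*y^2 - x*z^2 + y*z + 3*x - y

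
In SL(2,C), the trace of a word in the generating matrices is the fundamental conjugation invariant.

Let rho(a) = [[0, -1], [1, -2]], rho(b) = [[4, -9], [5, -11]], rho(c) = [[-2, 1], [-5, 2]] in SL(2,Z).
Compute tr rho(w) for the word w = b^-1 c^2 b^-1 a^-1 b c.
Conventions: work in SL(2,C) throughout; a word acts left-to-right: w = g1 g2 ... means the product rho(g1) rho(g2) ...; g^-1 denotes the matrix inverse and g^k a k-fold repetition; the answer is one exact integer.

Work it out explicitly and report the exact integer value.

rho(b^-1) = [[-11, 9], [-5, 4]]
... * rho(c) = [[-2, 1], [-5, 2]]  ->  [[-23, 7], [-10, 3]]
... * rho(c) = [[-2, 1], [-5, 2]]  ->  [[11, -9], [5, -4]]
... * rho(b^-1) = [[-11, 9], [-5, 4]]  ->  [[-76, 63], [-35, 29]]
... * rho(a^-1) = [[-2, 1], [-1, 0]]  ->  [[89, -76], [41, -35]]
... * rho(b) = [[4, -9], [5, -11]]  ->  [[-24, 35], [-11, 16]]
... * rho(c) = [[-2, 1], [-5, 2]]  ->  [[-127, 46], [-58, 21]]
tr = -127 + 21 = -106

-106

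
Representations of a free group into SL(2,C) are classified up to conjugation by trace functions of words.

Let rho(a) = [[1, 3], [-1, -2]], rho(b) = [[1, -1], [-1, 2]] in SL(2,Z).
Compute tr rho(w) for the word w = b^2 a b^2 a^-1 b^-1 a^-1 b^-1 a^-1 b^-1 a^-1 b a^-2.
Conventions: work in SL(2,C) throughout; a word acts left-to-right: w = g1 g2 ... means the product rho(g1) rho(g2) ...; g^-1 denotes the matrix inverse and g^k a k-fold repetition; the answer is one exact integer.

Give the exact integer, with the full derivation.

-80494

rho(b) = [[1, -1], [-1, 2]]
... * rho(b) = [[1, -1], [-1, 2]]  ->  [[2, -3], [-3, 5]]
... * rho(a) = [[1, 3], [-1, -2]]  ->  [[5, 12], [-8, -19]]
... * rho(b) = [[1, -1], [-1, 2]]  ->  [[-7, 19], [11, -30]]
... * rho(b) = [[1, -1], [-1, 2]]  ->  [[-26, 45], [41, -71]]
... * rho(a^-1) = [[-2, -3], [1, 1]]  ->  [[97, 123], [-153, -194]]
... * rho(b^-1) = [[2, 1], [1, 1]]  ->  [[317, 220], [-500, -347]]
... * rho(a^-1) = [[-2, -3], [1, 1]]  ->  [[-414, -731], [653, 1153]]
... * rho(b^-1) = [[2, 1], [1, 1]]  ->  [[-1559, -1145], [2459, 1806]]
... * rho(a^-1) = [[-2, -3], [1, 1]]  ->  [[1973, 3532], [-3112, -5571]]
... * rho(b^-1) = [[2, 1], [1, 1]]  ->  [[7478, 5505], [-11795, -8683]]
... * rho(a^-1) = [[-2, -3], [1, 1]]  ->  [[-9451, -16929], [14907, 26702]]
... * rho(b) = [[1, -1], [-1, 2]]  ->  [[7478, -24407], [-11795, 38497]]
... * rho(a^-1) = [[-2, -3], [1, 1]]  ->  [[-39363, -46841], [62087, 73882]]
... * rho(a^-1) = [[-2, -3], [1, 1]]  ->  [[31885, 71248], [-50292, -112379]]
tr = 31885 + -112379 = -80494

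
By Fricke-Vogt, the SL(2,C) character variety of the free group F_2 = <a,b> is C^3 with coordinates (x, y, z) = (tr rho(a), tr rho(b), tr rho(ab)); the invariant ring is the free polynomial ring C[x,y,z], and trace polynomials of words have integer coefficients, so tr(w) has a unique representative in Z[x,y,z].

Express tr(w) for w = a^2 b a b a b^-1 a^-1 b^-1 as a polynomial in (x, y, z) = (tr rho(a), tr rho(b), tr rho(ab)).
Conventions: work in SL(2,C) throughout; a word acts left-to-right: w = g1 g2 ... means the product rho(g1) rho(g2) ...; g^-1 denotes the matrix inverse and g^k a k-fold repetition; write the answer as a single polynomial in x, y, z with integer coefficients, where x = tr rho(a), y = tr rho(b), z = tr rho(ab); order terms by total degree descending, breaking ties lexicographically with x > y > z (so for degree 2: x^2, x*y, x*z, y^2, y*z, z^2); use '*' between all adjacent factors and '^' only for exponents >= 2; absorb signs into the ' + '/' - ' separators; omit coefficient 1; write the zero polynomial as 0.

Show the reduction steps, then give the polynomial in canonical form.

tr(b a^2) = tr(a) tr(b a) - tr(b)  (reduce the a square) = x*z - y
tr(a^2 b a) = tr(a) tr(b a^2) - tr(b a)  (reduce the a square) = x^2*z - x*y - z
tr(a b a b) = tr(b a) tr(b a) - tr(1)  (split on b) = z^2 - 2
tr(a b a b a b) = tr(a b a b) tr(a b) - tr(b a)  (split on a) = z^3 - 3*z
tr(b a b) = tr(b) tr(a b) - tr(a)  (reduce the b square) = y*z - x
tr(a b a b a) = tr(a) tr(b a b a) - tr(b a b)  (reduce the a square) = x*z^2 - y*z - x
tr(b a b a b^2 a) = tr(b) tr(a b a b a b) - tr(a b a b a)  (reduce the b square) = y*z^3 - x*z^2 - 2*y*z + x
tr(a b a b^2) = tr(b) tr(a b a b) - tr(a b a)  (reduce the b square) = y*z^2 - x*z - y
tr(b a b a b^2) = tr(b) tr(a b a b^2) - tr(a b a b)  (reduce the b square) = y^2*z^2 - x*y*z - y^2 - z^2 + 2
tr(b a^2 b a b a b) = tr(a) tr(b a b a b^2 a) - tr(b a b a b^2)  (reduce the a square) = x*y*z^3 - x^2*z^2 - y^2*z^2 - x*y*z + x^2 + y^2 + z^2 - 2
tr(b a b a b a b a) = tr(b a) tr(b a b a b a) - tr(b^-1 a^-1 b^-1 a^-1)  (split on b) = z^4 - 4*z^2 + 2
tr(b a^2 b a b a b a) = tr(a) tr(b a b a b a b a) - tr(b a b a b a b)  (reduce the a square) = x*z^4 - y*z^3 - 3*x*z^2 + 2*y*z + x
tr(a^2 b a b a b a^-1 b) = tr(b a^2 b a b a b) tr(a) - tr(b a^2 b a b a b a)  (eliminate a^-1) = x^2*y*z^3 - x^3*z^2 - x*y^2*z^2 - x*z^4 - x^2*y*z + y*z^3 + x^3 + x*y^2 + 4*x*z^2 - 2*y*z - 3*x
tr(a^-1 b^-1 a^2 b a b a b) = tr(a^2 b a b a b a^-1) tr(b) - tr(a^2 b a b a b a^-1 b)  (eliminate b^-1) = -x^2*y*z^3 + x^3*z^2 + x*y^2*z^2 + x*z^4 + x^2*y*z - x^3 - x*y^2 - 4*x*z^2 - y*z + 3*x
tr(a^2 b a b a b^-1 a^-1 b^-1) = tr(a^-1 b^-1 a^2 b a b a) tr(b) - tr(a^-1 b^-1 a^2 b a b a b)  (eliminate b^-1) = x^2*y*z^3 - x^3*z^2 - x*y^2*z^2 - x*z^4 + x^3 + 4*x*z^2 - 3*x

x^2*y*z^3 - x^3*z^2 - x*y^2*z^2 - x*z^4 + x^3 + 4*x*z^2 - 3*x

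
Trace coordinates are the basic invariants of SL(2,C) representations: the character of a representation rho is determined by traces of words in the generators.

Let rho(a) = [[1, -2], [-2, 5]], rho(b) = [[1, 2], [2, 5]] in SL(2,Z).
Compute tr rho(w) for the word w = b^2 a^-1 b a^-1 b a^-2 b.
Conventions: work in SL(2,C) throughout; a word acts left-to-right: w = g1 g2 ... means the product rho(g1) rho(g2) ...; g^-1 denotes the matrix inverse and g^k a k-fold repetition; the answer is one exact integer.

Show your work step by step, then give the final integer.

rho(b) = [[1, 2], [2, 5]]
... * rho(b) = [[1, 2], [2, 5]]  ->  [[5, 12], [12, 29]]
... * rho(a^-1) = [[5, 2], [2, 1]]  ->  [[49, 22], [118, 53]]
... * rho(b) = [[1, 2], [2, 5]]  ->  [[93, 208], [224, 501]]
... * rho(a^-1) = [[5, 2], [2, 1]]  ->  [[881, 394], [2122, 949]]
... * rho(b) = [[1, 2], [2, 5]]  ->  [[1669, 3732], [4020, 8989]]
... * rho(a^-1) = [[5, 2], [2, 1]]  ->  [[15809, 7070], [38078, 17029]]
... * rho(a^-1) = [[5, 2], [2, 1]]  ->  [[93185, 38688], [224448, 93185]]
... * rho(b) = [[1, 2], [2, 5]]  ->  [[170561, 379810], [410818, 914821]]
tr = 170561 + 914821 = 1085382

1085382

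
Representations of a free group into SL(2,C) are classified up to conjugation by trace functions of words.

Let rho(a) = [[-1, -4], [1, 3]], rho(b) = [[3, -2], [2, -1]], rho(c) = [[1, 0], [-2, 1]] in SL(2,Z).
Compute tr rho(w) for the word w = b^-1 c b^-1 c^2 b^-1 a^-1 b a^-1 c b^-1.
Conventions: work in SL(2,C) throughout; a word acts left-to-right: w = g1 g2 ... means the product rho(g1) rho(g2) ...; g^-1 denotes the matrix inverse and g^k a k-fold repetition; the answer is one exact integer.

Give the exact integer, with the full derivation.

rho(b^-1) = [[-1, 2], [-2, 3]]
... * rho(c) = [[1, 0], [-2, 1]]  ->  [[-5, 2], [-8, 3]]
... * rho(b^-1) = [[-1, 2], [-2, 3]]  ->  [[1, -4], [2, -7]]
... * rho(c) = [[1, 0], [-2, 1]]  ->  [[9, -4], [16, -7]]
... * rho(c) = [[1, 0], [-2, 1]]  ->  [[17, -4], [30, -7]]
... * rho(b^-1) = [[-1, 2], [-2, 3]]  ->  [[-9, 22], [-16, 39]]
... * rho(a^-1) = [[3, 4], [-1, -1]]  ->  [[-49, -58], [-87, -103]]
... * rho(b) = [[3, -2], [2, -1]]  ->  [[-263, 156], [-467, 277]]
... * rho(a^-1) = [[3, 4], [-1, -1]]  ->  [[-945, -1208], [-1678, -2145]]
... * rho(c) = [[1, 0], [-2, 1]]  ->  [[1471, -1208], [2612, -2145]]
... * rho(b^-1) = [[-1, 2], [-2, 3]]  ->  [[945, -682], [1678, -1211]]
tr = 945 + -1211 = -266

-266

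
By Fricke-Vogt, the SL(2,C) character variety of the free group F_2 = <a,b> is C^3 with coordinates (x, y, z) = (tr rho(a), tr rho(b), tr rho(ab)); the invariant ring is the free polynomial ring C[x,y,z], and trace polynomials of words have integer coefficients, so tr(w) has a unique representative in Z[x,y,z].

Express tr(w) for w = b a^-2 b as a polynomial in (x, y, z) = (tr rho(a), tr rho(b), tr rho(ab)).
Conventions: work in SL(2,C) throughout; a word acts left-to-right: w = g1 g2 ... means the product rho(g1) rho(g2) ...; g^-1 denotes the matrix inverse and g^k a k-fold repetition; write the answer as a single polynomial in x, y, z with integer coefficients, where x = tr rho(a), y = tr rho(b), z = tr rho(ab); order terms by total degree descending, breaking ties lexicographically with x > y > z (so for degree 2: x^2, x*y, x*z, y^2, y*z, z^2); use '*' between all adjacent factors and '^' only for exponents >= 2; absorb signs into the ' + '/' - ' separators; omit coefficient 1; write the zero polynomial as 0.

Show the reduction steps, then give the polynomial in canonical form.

tr(b^2) = tr(b) tr(b) - tr(1) = y^2 - 2
and tr(b^2 a) = tr(b) tr(a b) - tr(a) = y*z - x
and tr(a^-1 b^2) = tr(b^2) tr(a) - tr(b^2 a) = x*y^2 - y*z - x
tr(b a^-2 b) = tr(a^-1 b^2) tr(a) - tr(a^-1 b^2 a) = x^2*y^2 - x*y*z - x^2 - y^2 + 2

x^2*y^2 - x*y*z - x^2 - y^2 + 2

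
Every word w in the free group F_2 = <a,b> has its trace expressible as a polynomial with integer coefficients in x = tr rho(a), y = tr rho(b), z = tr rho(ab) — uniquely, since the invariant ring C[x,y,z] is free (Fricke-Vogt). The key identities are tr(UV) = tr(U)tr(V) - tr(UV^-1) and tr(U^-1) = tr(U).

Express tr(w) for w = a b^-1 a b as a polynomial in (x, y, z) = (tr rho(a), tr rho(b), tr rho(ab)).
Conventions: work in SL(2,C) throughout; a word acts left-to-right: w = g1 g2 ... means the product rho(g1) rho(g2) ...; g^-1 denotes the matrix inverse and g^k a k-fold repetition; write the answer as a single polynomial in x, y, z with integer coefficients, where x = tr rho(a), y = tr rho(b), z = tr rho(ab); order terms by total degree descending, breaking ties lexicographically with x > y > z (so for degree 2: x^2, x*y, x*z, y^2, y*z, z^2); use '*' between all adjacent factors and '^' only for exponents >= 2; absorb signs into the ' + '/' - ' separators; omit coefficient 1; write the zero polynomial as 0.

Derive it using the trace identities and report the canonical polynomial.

x*y*z - y^2 - z^2 + 2

tr(a b a) = tr(a) tr(b a) - tr(b) = x*z - y
tr(a b a b) = tr(b a) tr(b a) - tr(1)   [split at repeated b] = z^2 - 2
tr(a b^-1 a b) = tr(a b a) tr(b) - tr(a b a b) = x*y*z - y^2 - z^2 + 2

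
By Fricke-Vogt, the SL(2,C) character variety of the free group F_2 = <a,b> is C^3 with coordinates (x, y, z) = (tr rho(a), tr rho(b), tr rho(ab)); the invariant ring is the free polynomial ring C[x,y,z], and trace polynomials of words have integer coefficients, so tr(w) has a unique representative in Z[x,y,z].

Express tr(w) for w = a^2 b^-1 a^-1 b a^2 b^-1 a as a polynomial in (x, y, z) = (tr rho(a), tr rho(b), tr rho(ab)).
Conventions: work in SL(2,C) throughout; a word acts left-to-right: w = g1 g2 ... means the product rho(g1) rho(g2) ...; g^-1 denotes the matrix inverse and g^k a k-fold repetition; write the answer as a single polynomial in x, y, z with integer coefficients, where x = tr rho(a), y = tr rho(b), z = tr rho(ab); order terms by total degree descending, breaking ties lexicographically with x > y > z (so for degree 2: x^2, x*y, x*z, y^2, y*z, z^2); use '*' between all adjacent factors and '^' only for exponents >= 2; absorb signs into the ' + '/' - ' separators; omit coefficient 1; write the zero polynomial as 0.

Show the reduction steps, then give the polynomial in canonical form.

-x^5*y^2*z + x^6*y + x^4*y^3 + 2*x^4*y*z^2 - x^5*z + x^3*y^2*z - x^3*z^3 - 5*x^4*y - 2*x^2*y^3 - 3*x^2*y*z^2 + 4*x^3*z + x*y^2*z + x*z^3 + 5*x^2*y - 2*x*z + y

trace(a b a) = trace(a) trace(b a) - trace(b) = x*z - y
reduce: trace(a b a^2) = trace(a) trace(a b a) - trace(a b) = x^2*z - x*y - z
trace(a^2 b a^2) = trace(a) trace(a b a^2) - trace(a b a) = x^3*z - x^2*y - 2*x*z + y
trace(b a b a) = trace(a b) trace(a b) - trace(1) = z^2 - 2
so trace(b a b) = trace(b) trace(a b) - trace(a) = y*z - x
trace(b a^2 b a) = trace(a) trace(b a b a) - trace(b a b) = x*z^2 - y*z - x
so trace(b^2) = trace(b) trace(b) - trace(1) = y^2 - 2
so trace(b a^2 b) = trace(a) trace(b^2 a) - trace(b^2) = x*y*z - x^2 - y^2 + 2
reduce: trace(a^2 b a^2 b) = trace(a) trace(b a^2 b a) - trace(b a^2 b) = x^2*z^2 - 2*x*y*z + y^2 - 2
so trace(b a^2 b^-1 a^2) = trace(a^2 b a^2) trace(b) - trace(a^2 b a^2 b) = x^3*y*z - x^2*y^2 - x^2*z^2 + 2
trace(a^2) = trace(a) trace(a) - trace(1) = x^2 - 2
so trace(a^3) = trace(a) trace(a^2) - trace(a) = x^3 - 3*x
trace(a^4) = trace(a) trace(a^3) - trace(a^2) = x^4 - 4*x^2 + 2
so trace(a b^2 a^3) = trace(b) trace(a^4 b) - trace(a^4) = x^3*y*z - x^4 - x^2*y^2 - 2*x*y*z + 4*x^2 + y^2 - 2
trace(a b^2 a^2) = trace(a) trace(b^2 a^2) - trace(b^2 a) = x^2*y*z - x^3 - x*y^2 - y*z + 3*x
so trace(a^3 b^2 a^2) = trace(a) trace(a b^2 a^3) - trace(a b^2 a^2) = x^4*y*z - x^5 - x^3*y^2 - 3*x^2*y*z + 5*x^3 + 2*x*y^2 + y*z - 5*x
so trace(a b^2 a^2 b a) = trace(b) trace(a^2 b a^2 b) - trace(a^2 b a^2) = x^2*y*z^2 - x^3*z - 2*x*y^2*z + x^2*y + y^3 + 2*x*z - 3*y
reduce: trace(b a b^2 a) = trace(b) trace(a b a b) - trace(a b a) = y*z^2 - x*z - y
trace(b a b^2) = trace(b) trace(b a b) - trace(b a) = y^2*z - x*y - z
trace(a b^2 a^2 b) = trace(a) trace(b a b^2 a) - trace(b a b^2) = x*y*z^2 - x^2*z - y^2*z + z
trace(a^3 b^2 a^2 b) = trace(a) trace(a b^2 a^2 b a) - trace(a b^2 a^2 b) = x^3*y*z^2 - x^4*z - 2*x^2*y^2*z + x^3*y + x*y^3 - x*y*z^2 + 3*x^2*z + y^2*z - 3*x*y - z
reduce: trace(b a^2 b^-1 a^3 b) = trace(a^3 b^2 a^2) trace(b) - trace(a^3 b^2 a^2 b) = x^4*y^2*z - x^5*y - x^3*y^3 - x^3*y*z^2 + x^4*z - x^2*y^2*z + 4*x^3*y + x*y^3 + x*y*z^2 - 3*x^2*z - 2*x*y + z
trace(a^2 b a b a) = trace(a) trace(b a b a^2) - trace(b a b a) = x^2*z^2 - x*y*z - x^2 - z^2 + 2
reduce: trace(a^3 b a b a) = trace(a) trace(a^2 b a b a) - trace(a^2 b a b) = x^3*z^2 - x^2*y*z - x^3 - 2*x*z^2 + y*z + 3*x
so trace(a^3 b a b a^2) = trace(a) trace(a^3 b a b a) - trace(a^3 b a b) = x^4*z^2 - x^3*y*z - x^4 - 3*x^2*z^2 + 2*x*y*z + 4*x^2 + z^2 - 2
trace(b a b a b a) = trace(a b) trace(a b a b) - trace(a^-1 b^-1) = z^3 - 3*z
trace(b a b a^2 b a) = trace(a) trace(b a b a b a) - trace(b a b a b) = x*z^3 - y*z^2 - 2*x*z + y
so trace(b a b a^2 b) = trace(a) trace(b^2 a b a) - trace(b^2 a b) = x*y*z^2 - x^2*z - y^2*z + z
so trace(b a b a^2 b a^2) = trace(a) trace(b a b a^2 b a) - trace(b a b a^2 b) = x^2*z^3 - 2*x*y*z^2 - x^2*z + y^2*z + x*y - z
trace(a^3 b a b a^2 b) = trace(a) trace(b a b a^2 b a^2) - trace(b a b a^2 b a) = x^3*z^3 - 2*x^2*y*z^2 - x^3*z + x*y^2*z - x*z^3 + x^2*y + y*z^2 + x*z - y
trace(b a^2 b^-1 a^3 b a) = trace(a^3 b a b a^2) trace(b) - trace(a^3 b a b a^2 b) = x^4*y*z^2 - x^3*y^2*z - x^3*z^3 - x^4*y - x^2*y*z^2 + x^3*z + x*y^2*z + x*z^3 + 3*x^2*y - x*z - y
trace(a^-1 b a^2 b^-1 a^3 b) = trace(b a^2 b^-1 a^3 b) trace(a) - trace(b a^2 b^-1 a^3 b a) = x^5*y^2*z - x^6*y - x^4*y^3 - 2*x^4*y*z^2 + x^5*z + x^3*z^3 + 5*x^4*y + x^2*y^3 + 2*x^2*y*z^2 - 4*x^3*z - x*y^2*z - x*z^3 - 5*x^2*y + 2*x*z + y
trace(a^2 b^-1 a^-1 b a^2 b^-1 a) = trace(a^-1 b a^2 b^-1 a^3) trace(b) - trace(a^-1 b a^2 b^-1 a^3 b) = -x^5*y^2*z + x^6*y + x^4*y^3 + 2*x^4*y*z^2 - x^5*z + x^3*y^2*z - x^3*z^3 - 5*x^4*y - 2*x^2*y^3 - 3*x^2*y*z^2 + 4*x^3*z + x*y^2*z + x*z^3 + 5*x^2*y - 2*x*z + y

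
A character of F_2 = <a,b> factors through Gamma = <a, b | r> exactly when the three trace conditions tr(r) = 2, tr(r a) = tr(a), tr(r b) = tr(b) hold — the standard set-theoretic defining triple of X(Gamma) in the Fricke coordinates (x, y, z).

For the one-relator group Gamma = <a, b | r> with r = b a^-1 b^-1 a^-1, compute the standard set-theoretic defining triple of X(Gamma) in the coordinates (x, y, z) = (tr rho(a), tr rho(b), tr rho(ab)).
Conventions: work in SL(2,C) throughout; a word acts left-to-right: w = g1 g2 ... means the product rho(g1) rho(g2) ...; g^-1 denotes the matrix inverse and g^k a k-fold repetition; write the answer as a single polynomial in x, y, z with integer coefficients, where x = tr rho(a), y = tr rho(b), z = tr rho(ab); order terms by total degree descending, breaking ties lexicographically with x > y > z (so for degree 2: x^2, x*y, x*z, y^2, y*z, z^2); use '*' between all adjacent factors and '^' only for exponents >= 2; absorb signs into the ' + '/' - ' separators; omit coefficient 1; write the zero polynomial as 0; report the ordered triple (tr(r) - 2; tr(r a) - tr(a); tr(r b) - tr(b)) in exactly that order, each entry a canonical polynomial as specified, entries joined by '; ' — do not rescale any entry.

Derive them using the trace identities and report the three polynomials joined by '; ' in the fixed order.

x*y*z - y^2 - z^2; 0; x*y^2*z - y^3 - y*z^2 - x*z + 2*y

trace(a^-1 b) = trace(b) * trace(a) - trace(b a)  (eliminate a^-1) = x*y - z
next, trace(a^-1 b a^-1) = trace(a^-1 b) * trace(a) - trace(a^-1 b a)  (eliminate a^-1) = x^2*y - x*z - y
trace(b^2) = trace(b) * trace(b) - trace(1)  (reduce the b square) = y^2 - 2
and trace(b^2 a) = trace(b) * trace(a b) - trace(a)  (reduce the b square) = y*z - x
and trace(b a^-1 b) = trace(b^2) * trace(a) - trace(b^2 a)  (eliminate a^-1) = x*y^2 - y*z - x
trace(b a b a) = trace(a b) * trace(a b) - trace(1)  (split on a) = z^2 - 2
next, trace(b a^-1 b a) = trace(b a b) * trace(a) - trace(b a b a)  (eliminate a^-1) = x*y*z - x^2 - z^2 + 2
and trace(a^-1 b a^-1 b) = trace(b a^-1 b) * trace(a) - trace(b a^-1 b a)  (eliminate a^-1) = x^2*y^2 - 2*x*y*z + z^2 - 2
next, trace(b a^-1 b^-1 a^-1) = trace(a^-1 b a^-1) * trace(b) - trace(a^-1 b a^-1 b)  (eliminate b^-1) = x*y*z - y^2 - z^2 + 2
trace(a b^2 a) = trace(a) * trace(b^2 a) - trace(b^2) = x*y*z - x^2 - y^2 + 2
trace(a b a) = trace(a) * trace(b a) - trace(b) = x*z - y
trace(a b^2 a b) = trace(b) * trace(a b a b) - trace(a b a) = y*z^2 - x*z - y
trace(b^2 a b^-1 a) = trace(a b^2 a) * trace(b) - trace(a b^2 a b) = x*y^2*z - x^2*y - y^3 - y*z^2 + x*z + 3*y
trace(b^-1 a^-1 b^2 a) = trace(b^2 a b^-1) * trace(a) - trace(b^2 a b^-1 a) = -x*y^2*z + x^2*y + y^3 + y*z^2 - 3*y
trace(b a^-1 b^-1 a^-1 b) = trace(b^-1 a^-1 b^2) * trace(a) - trace(b^-1 a^-1 b^2 a) = x*y^2*z - y^3 - y*z^2 - x*z + 3*y
assemble the triple (trace(r) - 2; trace(r a) - x; trace(r b) - y)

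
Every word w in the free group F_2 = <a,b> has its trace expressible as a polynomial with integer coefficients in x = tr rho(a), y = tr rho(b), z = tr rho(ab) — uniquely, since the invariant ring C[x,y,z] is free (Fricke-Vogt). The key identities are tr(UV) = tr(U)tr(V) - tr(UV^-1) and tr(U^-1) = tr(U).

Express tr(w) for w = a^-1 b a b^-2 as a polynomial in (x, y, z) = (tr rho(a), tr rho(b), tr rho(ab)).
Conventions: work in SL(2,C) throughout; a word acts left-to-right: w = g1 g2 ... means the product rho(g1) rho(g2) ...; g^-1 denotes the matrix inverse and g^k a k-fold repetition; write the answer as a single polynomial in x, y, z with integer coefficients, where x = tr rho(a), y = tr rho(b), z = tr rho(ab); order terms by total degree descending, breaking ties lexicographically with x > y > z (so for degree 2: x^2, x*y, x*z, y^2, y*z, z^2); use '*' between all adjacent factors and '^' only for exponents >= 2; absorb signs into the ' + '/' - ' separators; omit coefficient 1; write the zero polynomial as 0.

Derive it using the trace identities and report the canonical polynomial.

-x*y^2*z + x^2*y + y^3 + y*z^2 - 3*y

so tr(a b a) = tr(a) tr(b a) - tr(b)  (reduce the a square) = x*z - y
tr(a b a b) = tr(b a) tr(b a) - tr(1)  (split on b) = z^2 - 2
tr(b a b^-1 a) = tr(a b a) tr(b) - tr(a b a b)  (eliminate b^-1) = x*y*z - y^2 - z^2 + 2
so tr(b^-1 a^-1 b a) = tr(b a b^-1) tr(a) - tr(b a b^-1 a)  (eliminate a^-1) = -x*y*z + x^2 + y^2 + z^2 - 2
tr(a^-1 b a b^-2) = tr(b^-1 a^-1 b a) tr(b) - tr(b^-1 a^-1 b a b)  (eliminate b^-1) = -x*y^2*z + x^2*y + y^3 + y*z^2 - 3*y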